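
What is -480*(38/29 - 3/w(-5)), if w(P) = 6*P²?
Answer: -89808/145 ≈ -619.37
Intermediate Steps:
-480*(38/29 - 3/w(-5)) = -480*(38/29 - 3/(6*(-5)²)) = -480*(38*(1/29) - 3/(6*25)) = -480*(38/29 - 3/150) = -480*(38/29 - 3*1/150) = -480*(38/29 - 1/50) = -480*1871/1450 = -89808/145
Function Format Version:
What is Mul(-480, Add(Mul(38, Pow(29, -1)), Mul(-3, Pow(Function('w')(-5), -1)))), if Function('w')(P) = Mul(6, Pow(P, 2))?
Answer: Rational(-89808, 145) ≈ -619.37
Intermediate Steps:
Mul(-480, Add(Mul(38, Pow(29, -1)), Mul(-3, Pow(Function('w')(-5), -1)))) = Mul(-480, Add(Mul(38, Pow(29, -1)), Mul(-3, Pow(Mul(6, Pow(-5, 2)), -1)))) = Mul(-480, Add(Mul(38, Rational(1, 29)), Mul(-3, Pow(Mul(6, 25), -1)))) = Mul(-480, Add(Rational(38, 29), Mul(-3, Pow(150, -1)))) = Mul(-480, Add(Rational(38, 29), Mul(-3, Rational(1, 150)))) = Mul(-480, Add(Rational(38, 29), Rational(-1, 50))) = Mul(-480, Rational(1871, 1450)) = Rational(-89808, 145)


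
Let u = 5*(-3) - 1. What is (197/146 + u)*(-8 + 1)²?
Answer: -104811/146 ≈ -717.88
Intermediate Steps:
u = -16 (u = -15 - 1 = -16)
(197/146 + u)*(-8 + 1)² = (197/146 - 16)*(-8 + 1)² = (197*(1/146) - 16)*(-7)² = (197/146 - 16)*49 = -2139/146*49 = -104811/146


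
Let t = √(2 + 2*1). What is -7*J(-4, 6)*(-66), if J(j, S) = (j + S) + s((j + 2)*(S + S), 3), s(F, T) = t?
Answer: 1848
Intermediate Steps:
t = 2 (t = √(2 + 2) = √4 = 2)
s(F, T) = 2
J(j, S) = 2 + S + j (J(j, S) = (j + S) + 2 = (S + j) + 2 = 2 + S + j)
-7*J(-4, 6)*(-66) = -7*(2 + 6 - 4)*(-66) = -7*4*(-66) = -28*(-66) = 1848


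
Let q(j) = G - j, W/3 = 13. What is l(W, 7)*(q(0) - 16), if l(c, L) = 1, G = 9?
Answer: -7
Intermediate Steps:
W = 39 (W = 3*13 = 39)
q(j) = 9 - j
l(W, 7)*(q(0) - 16) = 1*((9 - 1*0) - 16) = 1*((9 + 0) - 16) = 1*(9 - 16) = 1*(-7) = -7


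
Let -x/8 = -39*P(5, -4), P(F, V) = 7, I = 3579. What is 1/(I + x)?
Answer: 1/5763 ≈ 0.00017352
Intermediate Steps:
x = 2184 (x = -(-312)*7 = -8*(-273) = 2184)
1/(I + x) = 1/(3579 + 2184) = 1/5763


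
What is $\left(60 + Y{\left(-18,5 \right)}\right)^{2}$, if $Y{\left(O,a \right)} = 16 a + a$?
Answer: $21025$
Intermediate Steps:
$Y{\left(O,a \right)} = 17 a$
$\left(60 + Y{\left(-18,5 \right)}\right)^{2} = \left(60 + 17 \cdot 5\right)^{2} = \left(60 + 85\right)^{2} = 145^{2} = 21025$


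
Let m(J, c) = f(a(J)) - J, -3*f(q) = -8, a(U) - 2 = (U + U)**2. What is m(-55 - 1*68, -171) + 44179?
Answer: 132914/3 ≈ 44305.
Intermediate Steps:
a(U) = 2 + 4*U**2 (a(U) = 2 + (U + U)**2 = 2 + (2*U)**2 = 2 + 4*U**2)
f(q) = 8/3 (f(q) = -1/3*(-8) = 8/3)
m(J, c) = 8/3 - J
m(-55 - 1*68, -171) + 44179 = (8/3 - (-55 - 1*68)) + 44179 = (8/3 - (-55 - 68)) + 44179 = (8/3 - 1*(-123)) + 44179 = (8/3 + 123) + 44179 = 377/3 + 44179 = 132914/3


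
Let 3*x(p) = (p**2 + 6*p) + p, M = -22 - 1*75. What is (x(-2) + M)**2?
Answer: 90601/9 ≈ 10067.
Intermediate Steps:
M = -97 (M = -22 - 75 = -97)
x(p) = p**2/3 + 7*p/3 (x(p) = ((p**2 + 6*p) + p)/3 = (p**2 + 7*p)/3 = p**2/3 + 7*p/3)
(x(-2) + M)**2 = ((1/3)*(-2)*(7 - 2) - 97)**2 = ((1/3)*(-2)*5 - 97)**2 = (-10/3 - 97)**2 = (-301/3)**2 = 90601/9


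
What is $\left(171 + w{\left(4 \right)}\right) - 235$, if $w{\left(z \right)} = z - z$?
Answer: $-64$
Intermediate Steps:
$w{\left(z \right)} = 0$
$\left(171 + w{\left(4 \right)}\right) - 235 = \left(171 + 0\right) - 235 = 171 - 235 = -64$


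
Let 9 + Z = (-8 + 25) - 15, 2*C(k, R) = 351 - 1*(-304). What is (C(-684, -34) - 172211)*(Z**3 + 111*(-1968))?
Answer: 75213125697/2 ≈ 3.7607e+10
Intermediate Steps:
C(k, R) = 655/2 (C(k, R) = (351 - 1*(-304))/2 = (351 + 304)/2 = (1/2)*655 = 655/2)
Z = -7 (Z = -9 + ((-8 + 25) - 15) = -9 + (17 - 15) = -9 + 2 = -7)
(C(-684, -34) - 172211)*(Z**3 + 111*(-1968)) = (655/2 - 172211)*((-7)**3 + 111*(-1968)) = -343767*(-343 - 218448)/2 = -343767/2*(-218791) = 75213125697/2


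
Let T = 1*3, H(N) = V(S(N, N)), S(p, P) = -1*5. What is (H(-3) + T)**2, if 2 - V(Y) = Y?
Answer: 100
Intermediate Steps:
S(p, P) = -5
V(Y) = 2 - Y
H(N) = 7 (H(N) = 2 - 1*(-5) = 2 + 5 = 7)
T = 3
(H(-3) + T)**2 = (7 + 3)**2 = 10**2 = 100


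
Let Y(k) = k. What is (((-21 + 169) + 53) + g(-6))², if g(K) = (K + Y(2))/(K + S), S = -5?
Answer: 4906225/121 ≈ 40547.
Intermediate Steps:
g(K) = (2 + K)/(-5 + K) (g(K) = (K + 2)/(K - 5) = (2 + K)/(-5 + K))
(((-21 + 169) + 53) + g(-6))² = (((-21 + 169) + 53) + (2 - 6)/(-5 - 6))² = ((148 + 53) - 4/(-11))² = (201 - 1/11*(-4))² = (201 + 4/11)² = (2215/11)² = 4906225/121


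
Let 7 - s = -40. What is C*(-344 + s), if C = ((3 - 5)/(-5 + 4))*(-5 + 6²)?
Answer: -18414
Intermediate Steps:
s = 47 (s = 7 - 1*(-40) = 7 + 40 = 47)
C = 62 (C = (-2/(-1))*(-5 + 36) = -2*(-1)*31 = 2*31 = 62)
C*(-344 + s) = 62*(-344 + 47) = 62*(-297) = -18414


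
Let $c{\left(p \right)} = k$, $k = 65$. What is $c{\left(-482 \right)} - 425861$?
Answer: $-425796$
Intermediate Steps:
$c{\left(p \right)} = 65$
$c{\left(-482 \right)} - 425861 = 65 - 425861 = -425796$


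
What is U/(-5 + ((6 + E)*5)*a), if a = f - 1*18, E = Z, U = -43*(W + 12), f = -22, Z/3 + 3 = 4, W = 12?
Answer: 1032/1805 ≈ 0.57174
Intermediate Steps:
Z = 3 (Z = -9 + 3*4 = -9 + 12 = 3)
U = -1032 (U = -43*(12 + 12) = -43*24 = -1032)
E = 3
a = -40 (a = -22 - 1*18 = -22 - 18 = -40)
U/(-5 + ((6 + E)*5)*a) = -1032/(-5 + ((6 + 3)*5)*(-40)) = -1032/(-5 + (9*5)*(-40)) = -1032/(-5 + 45*(-40)) = -1032/(-5 - 1800) = -1032/(-1805) = -1032*(-1/1805) = 1032/1805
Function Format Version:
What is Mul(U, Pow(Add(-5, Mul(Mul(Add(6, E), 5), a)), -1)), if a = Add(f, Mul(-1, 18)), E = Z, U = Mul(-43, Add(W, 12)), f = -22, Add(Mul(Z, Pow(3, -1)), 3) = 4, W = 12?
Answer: Rational(1032, 1805) ≈ 0.57174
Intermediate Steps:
Z = 3 (Z = Add(-9, Mul(3, 4)) = Add(-9, 12) = 3)
U = -1032 (U = Mul(-43, Add(12, 12)) = Mul(-43, 24) = -1032)
E = 3
a = -40 (a = Add(-22, Mul(-1, 18)) = Add(-22, -18) = -40)
Mul(U, Pow(Add(-5, Mul(Mul(Add(6, E), 5), a)), -1)) = Mul(-1032, Pow(Add(-5, Mul(Mul(Add(6, 3), 5), -40)), -1)) = Mul(-1032, Pow(Add(-5, Mul(Mul(9, 5), -40)), -1)) = Mul(-1032, Pow(Add(-5, Mul(45, -40)), -1)) = Mul(-1032, Pow(Add(-5, -1800), -1)) = Mul(-1032, Pow(-1805, -1)) = Mul(-1032, Rational(-1, 1805)) = Rational(1032, 1805)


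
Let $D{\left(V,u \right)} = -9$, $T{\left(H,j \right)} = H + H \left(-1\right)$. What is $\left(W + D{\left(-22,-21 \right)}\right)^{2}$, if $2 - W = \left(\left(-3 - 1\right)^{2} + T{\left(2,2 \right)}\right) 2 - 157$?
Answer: $13924$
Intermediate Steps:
$T{\left(H,j \right)} = 0$ ($T{\left(H,j \right)} = H - H = 0$)
$W = 127$ ($W = 2 - \left(\left(\left(-3 - 1\right)^{2} + 0\right) 2 - 157\right) = 2 - \left(\left(\left(-4\right)^{2} + 0\right) 2 - 157\right) = 2 - \left(\left(16 + 0\right) 2 - 157\right) = 2 - \left(16 \cdot 2 - 157\right) = 2 - \left(32 - 157\right) = 2 - -125 = 2 + 125 = 127$)
$\left(W + D{\left(-22,-21 \right)}\right)^{2} = \left(127 - 9\right)^{2} = 118^{2} = 13924$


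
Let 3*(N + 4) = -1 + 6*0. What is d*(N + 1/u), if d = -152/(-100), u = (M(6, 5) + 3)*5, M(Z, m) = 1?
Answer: -4883/750 ≈ -6.5107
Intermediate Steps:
N = -13/3 (N = -4 + (-1 + 6*0)/3 = -4 + (-1 + 0)/3 = -4 + (⅓)*(-1) = -4 - ⅓ = -13/3 ≈ -4.3333)
u = 20 (u = (1 + 3)*5 = 4*5 = 20)
d = 38/25 (d = -152*(-1/100) = 38/25 ≈ 1.5200)
d*(N + 1/u) = 38*(-13/3 + 1/20)/25 = (38/25)*(-257/60) = -4883/750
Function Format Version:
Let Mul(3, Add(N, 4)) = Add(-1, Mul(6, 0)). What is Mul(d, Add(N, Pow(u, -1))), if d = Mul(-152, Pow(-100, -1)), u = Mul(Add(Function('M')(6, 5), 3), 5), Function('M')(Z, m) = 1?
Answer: Rational(-4883, 750) ≈ -6.5107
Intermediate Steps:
N = Rational(-13, 3) (N = Add(-4, Mul(Rational(1, 3), Add(-1, Mul(6, 0)))) = Add(-4, Mul(Rational(1, 3), Add(-1, 0))) = Add(-4, Mul(Rational(1, 3), -1)) = Add(-4, Rational(-1, 3)) = Rational(-13, 3) ≈ -4.3333)
u = 20 (u = Mul(Add(1, 3), 5) = Mul(4, 5) = 20)
d = Rational(38, 25) (d = Mul(-152, Rational(-1, 100)) = Rational(38, 25) ≈ 1.5200)
Mul(d, Add(N, Pow(u, -1))) = Mul(Rational(38, 25), Add(Rational(-13, 3), Pow(20, -1))) = Mul(Rational(38, 25), Add(Rational(-13, 3), Rational(1, 20))) = Mul(Rational(38, 25), Rational(-257, 60)) = Rational(-4883, 750)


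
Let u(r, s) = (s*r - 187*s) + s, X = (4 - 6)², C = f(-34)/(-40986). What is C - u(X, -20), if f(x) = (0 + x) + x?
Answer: -74594486/20493 ≈ -3640.0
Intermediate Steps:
f(x) = 2*x (f(x) = x + x = 2*x)
C = 34/20493 (C = (2*(-34))/(-40986) = -68*(-1/40986) = 34/20493 ≈ 0.0016591)
X = 4 (X = (-2)² = 4)
u(r, s) = -186*s + r*s (u(r, s) = (r*s - 187*s) + s = (-187*s + r*s) + s = -186*s + r*s)
C - u(X, -20) = 34/20493 - (-20)*(-186 + 4) = 34/20493 - (-20)*(-182) = 34/20493 - 1*3640 = 34/20493 - 3640 = -74594486/20493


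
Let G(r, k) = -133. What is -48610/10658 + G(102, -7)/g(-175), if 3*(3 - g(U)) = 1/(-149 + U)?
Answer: -759809489/15544693 ≈ -48.879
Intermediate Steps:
g(U) = 3 - 1/(3*(-149 + U))
-48610/10658 + G(102, -7)/g(-175) = -48610/10658 - 133*3*(-149 - 175)/(-1342 + 9*(-175)) = -48610*1/10658 - 133*(-972/(-1342 - 1575)) = -24305/5329 - 133/((⅓)*(-1/324)*(-2917)) = -24305/5329 - 133/2917/972 = -24305/5329 - 133*972/2917 = -24305/5329 - 129276/2917 = -759809489/15544693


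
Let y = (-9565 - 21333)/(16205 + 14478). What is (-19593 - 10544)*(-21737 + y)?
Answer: 20100995325853/30683 ≈ 6.5512e+8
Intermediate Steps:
y = -30898/30683 ≈ -1.0070
(-19593 - 10544)*(-21737 + y) = (-19593 - 10544)*(-21737 - 30898/30683) = -30137*(-666987269/30683) = 20100995325853/30683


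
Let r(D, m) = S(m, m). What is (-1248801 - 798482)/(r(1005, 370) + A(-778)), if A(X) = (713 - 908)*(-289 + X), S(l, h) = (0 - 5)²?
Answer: -2047283/208090 ≈ -9.8385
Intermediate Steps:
S(l, h) = 25 (S(l, h) = (-5)² = 25)
A(X) = 56355 - 195*X (A(X) = -195*(-289 + X) = 56355 - 195*X)
r(D, m) = 25
(-1248801 - 798482)/(r(1005, 370) + A(-778)) = (-1248801 - 798482)/(25 + (56355 - 195*(-778))) = -2047283/(25 + (56355 + 151710)) = -2047283/(25 + 208065) = -2047283/208090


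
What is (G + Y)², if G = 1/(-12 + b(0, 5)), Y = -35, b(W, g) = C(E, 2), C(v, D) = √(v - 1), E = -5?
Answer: (29470*√6 + 169891*I)/(6*(4*√6 + 23*I)) ≈ 1230.6 + 1.1457*I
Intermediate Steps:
C(v, D) = √(-1 + v)
b(W, g) = I*√6 (b(W, g) = √(-1 - 5) = √(-6) = I*√6)
G = 1/(-12 + I*√6) ≈ -0.08 - 0.01633*I
(G + Y)² = ((-2/25 - I*√6/150) - 35)² = (-877/25 - I*√6/150)²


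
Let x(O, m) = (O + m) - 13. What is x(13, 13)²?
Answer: 169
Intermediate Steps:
x(O, m) = -13 + O + m
x(13, 13)² = (-13 + 13 + 13)² = 13² = 169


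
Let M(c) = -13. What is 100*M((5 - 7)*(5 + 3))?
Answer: -1300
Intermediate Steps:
100*M((5 - 7)*(5 + 3)) = 100*(-13) = -1300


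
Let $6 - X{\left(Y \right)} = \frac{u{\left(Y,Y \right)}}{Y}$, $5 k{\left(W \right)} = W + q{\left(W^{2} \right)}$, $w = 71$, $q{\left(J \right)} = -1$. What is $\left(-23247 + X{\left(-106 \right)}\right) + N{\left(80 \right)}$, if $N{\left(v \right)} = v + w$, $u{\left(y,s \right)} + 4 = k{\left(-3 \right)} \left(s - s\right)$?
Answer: $- \frac{1223772}{53} \approx -23090.0$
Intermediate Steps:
$k{\left(W \right)} = - \frac{1}{5} + \frac{W}{5}$ ($k{\left(W \right)} = \frac{W - 1}{5} = \frac{-1 + W}{5} = - \frac{1}{5} + \frac{W}{5}$)
$u{\left(y,s \right)} = -4$ ($u{\left(y,s \right)} = -4 + \left(- \frac{1}{5} + \frac{1}{5} \left(-3\right)\right) \left(s - s\right) = -4 + \left(- \frac{1}{5} - \frac{3}{5}\right) 0 = -4 - 0 = -4 + 0 = -4$)
$N{\left(v \right)} = 71 + v$ ($N{\left(v \right)} = v + 71 = 71 + v$)
$X{\left(Y \right)} = 6 + \frac{4}{Y}$ ($X{\left(Y \right)} = 6 - - \frac{4}{Y} = 6 + \frac{4}{Y}$)
$\left(-23247 + X{\left(-106 \right)}\right) + N{\left(80 \right)} = \left(-23247 + \left(6 + \frac{4}{-106}\right)\right) + \left(71 + 80\right) = \left(-23247 + \left(6 + 4 \left(- \frac{1}{106}\right)\right)\right) + 151 = \left(-23247 + \left(6 - \frac{2}{53}\right)\right) + 151 = \left(-23247 + \frac{316}{53}\right) + 151 = - \frac{1231775}{53} + 151 = - \frac{1223772}{53}$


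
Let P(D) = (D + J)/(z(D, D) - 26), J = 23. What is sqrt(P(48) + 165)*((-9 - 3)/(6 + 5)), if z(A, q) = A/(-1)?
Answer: -6*sqrt(898286)/407 ≈ -13.972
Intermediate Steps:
z(A, q) = -A (z(A, q) = A*(-1) = -A)
P(D) = (23 + D)/(-26 - D) (P(D) = (D + 23)/(-D - 26) = (23 + D)/(-26 - D))
sqrt(P(48) + 165)*((-9 - 3)/(6 + 5)) = sqrt((-23 - 1*48)/(26 + 48) + 165)*((-9 - 3)/(6 + 5)) = sqrt((-23 - 48)/74 + 165)*(-12/11) = sqrt((1/74)*(-71) + 165)*(-12*1/11) = sqrt(-71/74 + 165)*(-12/11) = sqrt(12139/74)*(-12/11) = (sqrt(898286)/74)*(-12/11) = -6*sqrt(898286)/407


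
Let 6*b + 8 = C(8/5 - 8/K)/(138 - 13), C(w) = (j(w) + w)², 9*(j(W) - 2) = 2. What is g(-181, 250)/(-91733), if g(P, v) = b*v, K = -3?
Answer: 1939736/557277975 ≈ 0.0034807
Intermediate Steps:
j(W) = 20/9 (j(W) = 2 + (⅑)*2 = 2 + 2/9 = 20/9)
C(w) = (20/9 + w)²
b = -969868/759375 (b = -4/3 + (((20 + 9*(8/5 - 8/(-3)))²/81)/(138 - 13))/6 = -4/3 + (((20 + 9*(8*(⅕) - 8*(-⅓)))²/81)/125)/6 = -4/3 + (((20 + 9*(8/5 + 8/3))²/81)*(1/125))/6 = -4/3 + (((20 + 9*(64/15))²/81)*(1/125))/6 = -4/3 + (((20 + 192/5)²/81)*(1/125))/6 = -4/3 + (((292/5)²/81)*(1/125))/6 = -4/3 + (((1/81)*(85264/25))*(1/125))/6 = -4/3 + ((85264/2025)*(1/125))/6 = -4/3 + (⅙)*(85264/253125) = -4/3 + 42632/759375 = -969868/759375 ≈ -1.2772)
g(P, v) = -969868*v/759375
g(-181, 250)/(-91733) = -969868/759375*250/(-91733) = -1939736/6075*(-1/91733) = 1939736/557277975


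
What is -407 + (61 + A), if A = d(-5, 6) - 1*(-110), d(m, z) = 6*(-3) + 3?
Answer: -251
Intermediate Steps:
d(m, z) = -15 (d(m, z) = -18 + 3 = -15)
A = 95 (A = -15 - 1*(-110) = -15 + 110 = 95)
-407 + (61 + A) = -407 + (61 + 95) = -407 + 156 = -251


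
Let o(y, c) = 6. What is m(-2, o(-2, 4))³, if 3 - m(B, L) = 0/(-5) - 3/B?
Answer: 27/8 ≈ 3.3750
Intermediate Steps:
m(B, L) = 3 + 3/B (m(B, L) = 3 - (0/(-5) - 3/B) = 3 - (0*(-⅕) - 3/B) = 3 - (0 - 3/B) = 3 - (-3)/B = 3 + 3/B)
m(-2, o(-2, 4))³ = (3 + 3/(-2))³ = (3 + 3*(-½))³ = (3 - 3/2)³ = (3/2)³ = 27/8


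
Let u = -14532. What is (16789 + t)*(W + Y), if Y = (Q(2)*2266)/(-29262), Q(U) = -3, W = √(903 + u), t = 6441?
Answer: 26319590/4877 + 23230*I*√13629 ≈ 5396.7 + 2.7119e+6*I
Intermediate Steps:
W = I*√13629 (W = √(903 - 14532) = √(-13629) = I*√13629 ≈ 116.74*I)
Y = 1133/4877 (Y = -3*2266/(-29262) = -6798*(-1/29262) = 1133/4877 ≈ 0.23232)
(16789 + t)*(W + Y) = (16789 + 6441)*(I*√13629 + 1133/4877) = 23230*(1133/4877 + I*√13629) = 26319590/4877 + 23230*I*√13629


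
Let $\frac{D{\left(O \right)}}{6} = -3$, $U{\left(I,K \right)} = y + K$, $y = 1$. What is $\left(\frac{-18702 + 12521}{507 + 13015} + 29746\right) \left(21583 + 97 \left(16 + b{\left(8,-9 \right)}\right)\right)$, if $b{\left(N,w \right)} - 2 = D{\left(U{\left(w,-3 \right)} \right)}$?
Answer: $\frac{8681097662673}{13522} \approx 6.42 \cdot 10^{8}$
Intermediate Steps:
$U{\left(I,K \right)} = 1 + K$
$D{\left(O \right)} = -18$ ($D{\left(O \right)} = 6 \left(-3\right) = -18$)
$b{\left(N,w \right)} = -16$ ($b{\left(N,w \right)} = 2 - 18 = -16$)
$\left(\frac{-18702 + 12521}{507 + 13015} + 29746\right) \left(21583 + 97 \left(16 + b{\left(8,-9 \right)}\right)\right) = \left(\frac{-18702 + 12521}{507 + 13015} + 29746\right) \left(21583 + 97 \left(16 - 16\right)\right) = \left(- \frac{6181}{13522} + 29746\right) \left(21583 + 97 \cdot 0\right) = \left(\left(-6181\right) \frac{1}{13522} + 29746\right) \left(21583 + 0\right) = \left(- \frac{6181}{13522} + 29746\right) 21583 = \frac{402219231}{13522} \cdot 21583 = \frac{8681097662673}{13522}$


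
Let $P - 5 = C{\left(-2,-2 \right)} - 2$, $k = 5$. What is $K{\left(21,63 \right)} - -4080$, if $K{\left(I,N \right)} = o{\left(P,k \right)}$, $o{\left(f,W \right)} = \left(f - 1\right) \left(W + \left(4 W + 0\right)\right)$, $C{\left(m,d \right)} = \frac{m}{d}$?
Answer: $4155$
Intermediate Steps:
$P = 4$ ($P = 5 - \left(2 + \frac{2}{-2}\right) = 5 - 1 = 4$)
$o{\left(f,W \right)} = 5 W \left(-1 + f\right)$ ($o{\left(f,W \right)} = \left(-1 + f\right) \left(W + 4 W\right) = \left(-1 + f\right) 5 W = 5 W \left(-1 + f\right)$)
$K{\left(I,N \right)} = 75$ ($K{\left(I,N \right)} = 5 \cdot 5 \left(-1 + 4\right) = 5 \cdot 5 \cdot 3 = 75$)
$K{\left(21,63 \right)} - -4080 = 75 - -4080 = 75 + 4080 = 4155$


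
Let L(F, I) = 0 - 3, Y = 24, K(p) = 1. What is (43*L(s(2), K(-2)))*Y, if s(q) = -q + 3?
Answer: -3096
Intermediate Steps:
s(q) = 3 - q
L(F, I) = -3
(43*L(s(2), K(-2)))*Y = (43*(-3))*24 = -129*24 = -3096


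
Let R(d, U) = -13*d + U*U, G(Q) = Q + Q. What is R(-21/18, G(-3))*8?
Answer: 1228/3 ≈ 409.33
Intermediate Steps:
G(Q) = 2*Q
R(d, U) = U**2 - 13*d (R(d, U) = -13*d + U**2 = U**2 - 13*d)
R(-21/18, G(-3))*8 = ((2*(-3))**2 - (-273)/18)*8 = ((-6)**2 - (-273)/18)*8 = (36 - 13*(-7/6))*8 = (36 + 91/6)*8 = (307/6)*8 = 1228/3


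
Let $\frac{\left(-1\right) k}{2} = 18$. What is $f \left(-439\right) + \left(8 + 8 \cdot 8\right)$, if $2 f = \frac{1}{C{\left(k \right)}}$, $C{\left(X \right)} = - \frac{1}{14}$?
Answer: $3145$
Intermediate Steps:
$k = -36$ ($k = \left(-2\right) 18 = -36$)
$C{\left(X \right)} = - \frac{1}{14}$ ($C{\left(X \right)} = \left(-1\right) \frac{1}{14} = - \frac{1}{14}$)
$f = -7$ ($f = \frac{1}{2 \left(- \frac{1}{14}\right)} = \frac{1}{2} \left(-14\right) = -7$)
$f \left(-439\right) + \left(8 + 8 \cdot 8\right) = \left(-7\right) \left(-439\right) + \left(8 + 8 \cdot 8\right) = 3073 + \left(8 + 64\right) = 3073 + 72 = 3145$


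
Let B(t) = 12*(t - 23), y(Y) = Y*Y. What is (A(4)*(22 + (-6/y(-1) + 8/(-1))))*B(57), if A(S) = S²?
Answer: 52224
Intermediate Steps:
y(Y) = Y²
B(t) = -276 + 12*t (B(t) = 12*(-23 + t) = -276 + 12*t)
(A(4)*(22 + (-6/y(-1) + 8/(-1))))*B(57) = (4²*(22 + (-6/((-1)²) + 8/(-1))))*(-276 + 12*57) = (16*(22 + (-6/1 + 8*(-1))))*(-276 + 684) = (16*(22 + (-6*1 - 8)))*408 = (16*(22 + (-6 - 8)))*408 = (16*(22 - 14))*408 = (16*8)*408 = 128*408 = 52224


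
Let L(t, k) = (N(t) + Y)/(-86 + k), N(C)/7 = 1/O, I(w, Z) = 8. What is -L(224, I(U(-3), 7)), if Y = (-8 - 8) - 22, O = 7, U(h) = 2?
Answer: -37/78 ≈ -0.47436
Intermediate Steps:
Y = -38 (Y = -16 - 22 = -38)
N(C) = 1 (N(C) = 7/7 = 7*(⅐) = 1)
L(t, k) = -37/(-86 + k) (L(t, k) = (1 - 38)/(-86 + k) = -37/(-86 + k))
-L(224, I(U(-3), 7)) = -(-37)/(-86 + 8) = -(-37)/(-78) = -(-37)*(-1)/78 = -1*37/78 = -37/78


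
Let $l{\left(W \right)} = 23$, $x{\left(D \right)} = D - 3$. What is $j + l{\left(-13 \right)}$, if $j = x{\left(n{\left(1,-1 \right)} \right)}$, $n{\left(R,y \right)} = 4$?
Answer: $24$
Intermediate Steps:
$x{\left(D \right)} = -3 + D$ ($x{\left(D \right)} = D - 3 = -3 + D$)
$j = 1$ ($j = -3 + 4 = 1$)
$j + l{\left(-13 \right)} = 1 + 23 = 24$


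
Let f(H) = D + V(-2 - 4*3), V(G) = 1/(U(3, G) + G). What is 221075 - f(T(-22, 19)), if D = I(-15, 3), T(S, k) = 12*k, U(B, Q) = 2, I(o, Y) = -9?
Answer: 2653009/12 ≈ 2.2108e+5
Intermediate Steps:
V(G) = 1/(2 + G)
D = -9
f(H) = -109/12 (f(H) = -9 + 1/(2 + (-2 - 4*3)) = -9 + 1/(2 + (-2 - 12)) = -9 + 1/(2 - 14) = -9 + 1/(-12) = -9 - 1/12 = -109/12)
221075 - f(T(-22, 19)) = 221075 - 1*(-109/12) = 221075 + 109/12 = 2653009/12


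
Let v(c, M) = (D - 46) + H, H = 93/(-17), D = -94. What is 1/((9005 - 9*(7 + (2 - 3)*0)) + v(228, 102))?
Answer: 17/149541 ≈ 0.00011368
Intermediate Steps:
H = -93/17 (H = 93*(-1/17) = -93/17 ≈ -5.4706)
v(c, M) = -2473/17 (v(c, M) = (-94 - 46) - 93/17 = -140 - 93/17 = -2473/17)
1/((9005 - 9*(7 + (2 - 3)*0)) + v(228, 102)) = 1/((9005 - 9*(7 + (2 - 3)*0)) - 2473/17) = 1/((9005 - 9*(7 - 1*0)) - 2473/17) = 1/((9005 - 9*(7 + 0)) - 2473/17) = 1/((9005 - 9*7) - 2473/17) = 1/((9005 - 1*63) - 2473/17) = 1/((9005 - 63) - 2473/17) = 1/(8942 - 2473/17) = 1/(149541/17) = 17/149541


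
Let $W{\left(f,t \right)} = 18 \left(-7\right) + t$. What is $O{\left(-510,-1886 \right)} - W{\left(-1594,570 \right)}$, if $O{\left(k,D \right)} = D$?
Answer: $-2330$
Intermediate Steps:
$W{\left(f,t \right)} = -126 + t$
$O{\left(-510,-1886 \right)} - W{\left(-1594,570 \right)} = -1886 - \left(-126 + 570\right) = -1886 - 444 = -2330$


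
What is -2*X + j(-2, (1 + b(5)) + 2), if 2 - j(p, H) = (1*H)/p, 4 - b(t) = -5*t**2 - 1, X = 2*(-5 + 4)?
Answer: 145/2 ≈ 72.500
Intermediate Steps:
X = -2 (X = 2*(-1) = -2)
b(t) = 5 + 5*t**2 (b(t) = 4 - (-5*t**2 - 1) = 4 - (-1 - 5*t**2) = 4 + (1 + 5*t**2) = 5 + 5*t**2)
j(p, H) = 2 - H/p (j(p, H) = 2 - 1*H/p = 2 - H/p)
-2*X + j(-2, (1 + b(5)) + 2) = -2*(-2) + (2 - 1*((1 + (5 + 5*5**2)) + 2)/(-2)) = 4 + (2 - 1*((1 + (5 + 5*25)) + 2)*(-1/2)) = 4 + (2 - 1*((1 + (5 + 125)) + 2)*(-1/2)) = 4 + (2 - 1*((1 + 130) + 2)*(-1/2)) = 4 + (2 - 1*(131 + 2)*(-1/2)) = 4 + (2 - 1*133*(-1/2)) = 4 + (2 + 133/2) = 4 + 137/2 = 145/2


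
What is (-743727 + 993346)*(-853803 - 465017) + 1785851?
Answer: -329200743729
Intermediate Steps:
(-743727 + 993346)*(-853803 - 465017) + 1785851 = 249619*(-1318820) + 1785851 = -329202529580 + 1785851 = -329200743729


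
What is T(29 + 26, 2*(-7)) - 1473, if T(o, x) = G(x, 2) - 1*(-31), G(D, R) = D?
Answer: -1456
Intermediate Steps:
T(o, x) = 31 + x (T(o, x) = x - 1*(-31) = x + 31 = 31 + x)
T(29 + 26, 2*(-7)) - 1473 = (31 + 2*(-7)) - 1473 = (31 - 14) - 1473 = 17 - 1473 = -1456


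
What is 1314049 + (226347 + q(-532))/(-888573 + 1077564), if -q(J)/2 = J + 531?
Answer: 248343660908/188991 ≈ 1.3141e+6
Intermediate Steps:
q(J) = -1062 - 2*J (q(J) = -2*(J + 531) = -2*(531 + J) = -1062 - 2*J)
1314049 + (226347 + q(-532))/(-888573 + 1077564) = 1314049 + (226347 + (-1062 - 2*(-532)))/(-888573 + 1077564) = 1314049 + (226347 + (-1062 + 1064))/188991 = 1314049 + (226347 + 2)*(1/188991) = 1314049 + 226349*(1/188991) = 1314049 + 226349/188991 = 248343660908/188991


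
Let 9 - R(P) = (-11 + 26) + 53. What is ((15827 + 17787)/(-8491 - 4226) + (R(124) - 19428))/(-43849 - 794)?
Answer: 247849793/567725031 ≈ 0.43657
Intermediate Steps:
R(P) = -59 (R(P) = 9 - ((-11 + 26) + 53) = 9 - (15 + 53) = 9 - 1*68 = 9 - 68 = -59)
((15827 + 17787)/(-8491 - 4226) + (R(124) - 19428))/(-43849 - 794) = ((15827 + 17787)/(-8491 - 4226) + (-59 - 19428))/(-43849 - 794) = (33614/(-12717) - 19487)/(-44643) = (33614*(-1/12717) - 19487)*(-1/44643) = (-33614/12717 - 19487)*(-1/44643) = -247849793/12717*(-1/44643) = 247849793/567725031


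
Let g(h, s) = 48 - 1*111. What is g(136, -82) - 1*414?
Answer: -477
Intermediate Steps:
g(h, s) = -63 (g(h, s) = 48 - 111 = -63)
g(136, -82) - 1*414 = -63 - 1*414 = -63 - 414 = -477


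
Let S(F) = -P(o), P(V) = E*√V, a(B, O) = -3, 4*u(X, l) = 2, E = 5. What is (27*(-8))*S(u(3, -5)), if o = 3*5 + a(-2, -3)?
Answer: 2160*√3 ≈ 3741.2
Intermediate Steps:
u(X, l) = ½ (u(X, l) = (¼)*2 = ½)
o = 12 (o = 3*5 - 3 = 15 - 3 = 12)
P(V) = 5*√V
S(F) = -10*√3 (S(F) = -5*√12 = -5*2*√3 = -10*√3)
(27*(-8))*S(u(3, -5)) = (27*(-8))*(-10*√3) = -(-2160)*√3 = 2160*√3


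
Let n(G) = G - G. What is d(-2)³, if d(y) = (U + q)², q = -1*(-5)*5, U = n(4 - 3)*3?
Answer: 244140625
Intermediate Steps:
n(G) = 0
U = 0 (U = 0*3 = 0)
q = 25 (q = 5*5 = 25)
d(y) = 625 (d(y) = (0 + 25)² = 25² = 625)
d(-2)³ = 625³ = 244140625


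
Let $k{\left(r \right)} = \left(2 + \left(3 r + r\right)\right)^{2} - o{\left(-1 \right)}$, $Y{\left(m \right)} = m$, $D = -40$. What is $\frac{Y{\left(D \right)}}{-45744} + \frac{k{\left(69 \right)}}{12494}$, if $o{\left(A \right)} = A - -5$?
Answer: $\frac{220974755}{35720346} \approx 6.1862$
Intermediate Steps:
$o{\left(A \right)} = 5 + A$ ($o{\left(A \right)} = A + 5 = 5 + A$)
$k{\left(r \right)} = -4 + \left(2 + 4 r\right)^{2}$ ($k{\left(r \right)} = \left(2 + \left(3 r + r\right)\right)^{2} - \left(5 - 1\right) = \left(2 + 4 r\right)^{2} - 4 = -4 + \left(2 + 4 r\right)^{2}$)
$\frac{Y{\left(D \right)}}{-45744} + \frac{k{\left(69 \right)}}{12494} = - \frac{40}{-45744} + \frac{16 \cdot 69 \left(1 + 69\right)}{12494} = \left(-40\right) \left(- \frac{1}{45744}\right) + 16 \cdot 69 \cdot 70 \cdot \frac{1}{12494} = \frac{5}{5718} + 77280 \cdot \frac{1}{12494} = \frac{5}{5718} + \frac{38640}{6247} = \frac{220974755}{35720346}$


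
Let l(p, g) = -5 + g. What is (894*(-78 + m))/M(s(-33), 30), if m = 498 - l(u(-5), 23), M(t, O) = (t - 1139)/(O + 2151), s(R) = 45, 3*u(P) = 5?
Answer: -391912614/547 ≈ -7.1648e+5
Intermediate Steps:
u(P) = 5/3 (u(P) = (⅓)*5 = 5/3)
M(t, O) = (-1139 + t)/(2151 + O)
m = 480 (m = 498 - (-5 + 23) = 498 - 1*18 = 498 - 18 = 480)
(894*(-78 + m))/M(s(-33), 30) = (894*(-78 + 480))/(((-1139 + 45)/(2151 + 30))) = (894*402)/((-1094/2181)) = 359388/(((1/2181)*(-1094))) = 359388/(-1094/2181) = 359388*(-2181/1094) = -391912614/547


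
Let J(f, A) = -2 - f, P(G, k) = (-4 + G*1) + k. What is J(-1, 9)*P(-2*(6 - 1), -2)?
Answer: 16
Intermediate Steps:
P(G, k) = -4 + G + k (P(G, k) = (-4 + G) + k = -4 + G + k)
J(-1, 9)*P(-2*(6 - 1), -2) = (-2 - 1*(-1))*(-4 - 2*(6 - 1) - 2) = (-2 + 1)*(-4 - 2*5 - 2) = -(-4 - 10 - 2) = -1*(-16) = 16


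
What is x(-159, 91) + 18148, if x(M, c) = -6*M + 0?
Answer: 19102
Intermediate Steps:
x(M, c) = -6*M
x(-159, 91) + 18148 = -6*(-159) + 18148 = 954 + 18148 = 19102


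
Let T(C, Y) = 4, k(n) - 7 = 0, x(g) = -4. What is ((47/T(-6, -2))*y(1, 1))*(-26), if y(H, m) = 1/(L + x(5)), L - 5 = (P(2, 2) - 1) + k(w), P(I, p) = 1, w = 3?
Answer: -611/16 ≈ -38.188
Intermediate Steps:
k(n) = 7 (k(n) = 7 + 0 = 7)
L = 12 (L = 5 + ((1 - 1) + 7) = 5 + (0 + 7) = 5 + 7 = 12)
y(H, m) = ⅛ (y(H, m) = 1/(12 - 4) = 1/8 = ⅛)
((47/T(-6, -2))*y(1, 1))*(-26) = ((47/4)*(⅛))*(-26) = (47/32)*(-26) = -611/16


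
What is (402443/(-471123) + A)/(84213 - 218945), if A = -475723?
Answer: 56031112343/15868836009 ≈ 3.5309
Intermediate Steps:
(402443/(-471123) + A)/(84213 - 218945) = (402443/(-471123) - 475723)/(84213 - 218945) = (402443*(-1/471123) - 475723)/(-134732) = (-402443/471123 - 475723)*(-1/134732) = -224124449372/471123*(-1/134732) = 56031112343/15868836009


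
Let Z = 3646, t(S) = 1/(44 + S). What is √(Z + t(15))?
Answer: √12691785/59 ≈ 60.382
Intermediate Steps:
√(Z + t(15)) = √(3646 + 1/(44 + 15)) = √(3646 + 1/59) = √(215115/59) = √12691785/59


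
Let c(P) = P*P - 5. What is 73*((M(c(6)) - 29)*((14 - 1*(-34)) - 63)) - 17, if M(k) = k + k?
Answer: -36152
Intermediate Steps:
c(P) = -5 + P**2 (c(P) = P**2 - 5 = -5 + P**2)
M(k) = 2*k
73*((M(c(6)) - 29)*((14 - 1*(-34)) - 63)) - 17 = 73*((2*(-5 + 6**2) - 29)*((14 - 1*(-34)) - 63)) - 17 = 73*((2*(-5 + 36) - 29)*((14 + 34) - 63)) - 17 = 73*((2*31 - 29)*(48 - 63)) - 17 = 73*((62 - 29)*(-15)) - 17 = 73*(33*(-15)) - 17 = 73*(-495) - 17 = -36135 - 17 = -36152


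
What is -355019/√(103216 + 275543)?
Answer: -355019*√378759/378759 ≈ -576.86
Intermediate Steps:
-355019/√(103216 + 275543) = -355019*√378759/378759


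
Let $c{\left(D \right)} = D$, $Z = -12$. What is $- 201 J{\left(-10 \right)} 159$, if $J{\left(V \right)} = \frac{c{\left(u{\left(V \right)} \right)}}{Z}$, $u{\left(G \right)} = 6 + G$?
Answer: $-10653$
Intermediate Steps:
$J{\left(V \right)} = - \frac{1}{2} - \frac{V}{12}$ ($J{\left(V \right)} = \frac{6 + V}{-12} = \left(6 + V\right) \left(- \frac{1}{12}\right) = - \frac{1}{2} - \frac{V}{12}$)
$- 201 J{\left(-10 \right)} 159 = - 201 \left(- \frac{1}{2} - - \frac{5}{6}\right) 159 = - 201 \left(- \frac{1}{2} + \frac{5}{6}\right) 159 = \left(-201\right) \frac{1}{3} \cdot 159 = \left(-67\right) 159 = -10653$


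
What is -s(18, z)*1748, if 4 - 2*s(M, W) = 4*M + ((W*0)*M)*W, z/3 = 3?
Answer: 59432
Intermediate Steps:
z = 9 (z = 3*3 = 9)
s(M, W) = 2 - 2*M (s(M, W) = 2 - (4*M + ((W*0)*M)*W)/2 = 2 - (4*M + (0*M)*W)/2 = 2 - (4*M + 0*W)/2 = 2 - (4*M + 0)/2 = 2 - 2*M)
-s(18, z)*1748 = -(2 - 2*18)*1748 = -(2 - 36)*1748 = -1*(-34)*1748 = 34*1748 = 59432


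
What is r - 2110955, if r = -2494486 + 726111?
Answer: -3879330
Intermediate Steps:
r = -1768375
r - 2110955 = -1768375 - 2110955 = -3879330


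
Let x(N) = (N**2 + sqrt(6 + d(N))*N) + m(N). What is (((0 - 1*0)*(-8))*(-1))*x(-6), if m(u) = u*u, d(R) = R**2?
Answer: 0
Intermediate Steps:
m(u) = u**2
x(N) = 2*N**2 + N*sqrt(6 + N**2) (x(N) = (N**2 + sqrt(6 + N**2)*N) + N**2 = (N**2 + N*sqrt(6 + N**2)) + N**2 = 2*N**2 + N*sqrt(6 + N**2))
(((0 - 1*0)*(-8))*(-1))*x(-6) = (((0 - 1*0)*(-8))*(-1))*(-6*(sqrt(6 + (-6)**2) + 2*(-6))) = (((0 + 0)*(-8))*(-1))*(-6*(sqrt(6 + 36) - 12)) = ((0*(-8))*(-1))*(-6*(sqrt(42) - 12)) = (0*(-1))*(-6*(-12 + sqrt(42))) = 0*(72 - 6*sqrt(42)) = 0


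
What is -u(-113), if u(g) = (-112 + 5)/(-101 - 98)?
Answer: -107/199 ≈ -0.53769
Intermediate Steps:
u(g) = 107/199 (u(g) = -107/(-199) = -107*(-1/199) = 107/199)
-u(-113) = -1*107/199 = -107/199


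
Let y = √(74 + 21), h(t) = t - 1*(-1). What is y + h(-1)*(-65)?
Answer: √95 ≈ 9.7468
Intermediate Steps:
h(t) = 1 + t (h(t) = t + 1 = 1 + t)
y = √95 ≈ 9.7468
y + h(-1)*(-65) = √95 + (1 - 1)*(-65) = √95 + 0*(-65) = √95 + 0 = √95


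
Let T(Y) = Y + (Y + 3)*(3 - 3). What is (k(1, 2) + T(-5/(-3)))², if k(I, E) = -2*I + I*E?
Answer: 25/9 ≈ 2.7778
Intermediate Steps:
k(I, E) = -2*I + E*I
T(Y) = Y (T(Y) = Y + (3 + Y)*0 = Y + 0 = Y)
(k(1, 2) + T(-5/(-3)))² = (1*(-2 + 2) - 5/(-3))² = (1*0 - 5*(-⅓))² = (0 + 5/3)² = (5/3)² = 25/9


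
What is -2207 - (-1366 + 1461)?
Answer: -2302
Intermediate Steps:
-2207 - (-1366 + 1461) = -2207 - 1*95 = -2207 - 95 = -2302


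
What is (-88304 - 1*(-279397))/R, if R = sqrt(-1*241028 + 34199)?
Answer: -27299*I*sqrt(469)/1407 ≈ -420.18*I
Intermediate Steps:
R = 21*I*sqrt(469) (R = sqrt(-241028 + 34199) = sqrt(-206829) = 21*I*sqrt(469) ≈ 454.78*I)
(-88304 - 1*(-279397))/R = (-88304 - 1*(-279397))/((21*I*sqrt(469))) = (-88304 + 279397)*(-I*sqrt(469)/9849) = 191093*(-I*sqrt(469)/9849) = -27299*I*sqrt(469)/1407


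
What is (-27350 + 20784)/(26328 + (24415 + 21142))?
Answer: -6566/71885 ≈ -0.091340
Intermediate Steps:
(-27350 + 20784)/(26328 + (24415 + 21142)) = -6566/(26328 + 45557) = -6566/71885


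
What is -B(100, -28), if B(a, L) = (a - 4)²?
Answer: -9216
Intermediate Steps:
B(a, L) = (-4 + a)²
-B(100, -28) = -(-4 + 100)² = -1*96² = -1*9216 = -9216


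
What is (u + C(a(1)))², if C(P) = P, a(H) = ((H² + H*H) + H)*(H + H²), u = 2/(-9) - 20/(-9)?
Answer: 64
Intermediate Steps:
u = 2 (u = 2*(-⅑) - 20*(-⅑) = -2/9 + 20/9 = 2)
a(H) = (H + H²)*(H + 2*H²) (a(H) = ((H² + H²) + H)*(H + H²) = (2*H² + H)*(H + H²) = (H + 2*H²)*(H + H²) = (H + H²)*(H + 2*H²))
(u + C(a(1)))² = (2 + 1²*(1 + 2*1² + 3*1))² = (2 + 1*(1 + 2*1 + 3))² = (2 + 1*(1 + 2 + 3))² = (2 + 1*6)² = (2 + 6)² = 8² = 64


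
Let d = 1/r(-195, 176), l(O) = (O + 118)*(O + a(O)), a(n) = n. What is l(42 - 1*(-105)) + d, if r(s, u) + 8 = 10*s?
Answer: 152547779/1958 ≈ 77910.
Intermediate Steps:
r(s, u) = -8 + 10*s
l(O) = 2*O*(118 + O) (l(O) = (O + 118)*(O + O) = (118 + O)*(2*O) = 2*O*(118 + O))
d = -1/1958 (d = 1/(-8 + 10*(-195)) = 1/(-8 - 1950) = 1/(-1958) = -1/1958 ≈ -0.00051073)
l(42 - 1*(-105)) + d = 2*(42 - 1*(-105))*(118 + (42 - 1*(-105))) - 1/1958 = 2*(42 + 105)*(118 + (42 + 105)) - 1/1958 = 2*147*(118 + 147) - 1/1958 = 2*147*265 - 1/1958 = 77910 - 1/1958 = 152547779/1958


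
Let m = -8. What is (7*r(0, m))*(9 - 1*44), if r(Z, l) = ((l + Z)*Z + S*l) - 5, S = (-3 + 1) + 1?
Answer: -735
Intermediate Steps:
S = -1 (S = -2 + 1 = -1)
r(Z, l) = -5 - l + Z*(Z + l) (r(Z, l) = ((l + Z)*Z - l) - 5 = ((Z + l)*Z - l) - 5 = (Z*(Z + l) - l) - 5 = (-l + Z*(Z + l)) - 5 = -5 - l + Z*(Z + l))
(7*r(0, m))*(9 - 1*44) = (7*(-5 + 0**2 - 1*(-8) + 0*(-8)))*(9 - 1*44) = (7*(-5 + 0 + 8 + 0))*(9 - 44) = (7*3)*(-35) = 21*(-35) = -735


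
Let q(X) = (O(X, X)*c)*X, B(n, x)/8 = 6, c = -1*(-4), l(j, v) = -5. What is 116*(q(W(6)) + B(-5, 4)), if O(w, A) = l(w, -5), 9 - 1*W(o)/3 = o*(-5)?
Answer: -265872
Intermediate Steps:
W(o) = 27 + 15*o (W(o) = 27 - 3*o*(-5) = 27 - (-15)*o = 27 + 15*o)
O(w, A) = -5
c = 4
B(n, x) = 48 (B(n, x) = 8*6 = 48)
q(X) = -20*X (q(X) = (-5*4)*X = -20*X)
116*(q(W(6)) + B(-5, 4)) = 116*(-20*(27 + 15*6) + 48) = 116*(-20*(27 + 90) + 48) = 116*(-20*117 + 48) = 116*(-2340 + 48) = 116*(-2292) = -265872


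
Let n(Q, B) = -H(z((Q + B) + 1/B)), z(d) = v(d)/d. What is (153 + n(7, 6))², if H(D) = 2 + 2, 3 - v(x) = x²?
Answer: 22201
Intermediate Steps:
v(x) = 3 - x²
z(d) = (3 - d²)/d
H(D) = 4
n(Q, B) = -4 (n(Q, B) = -1*4 = -4)
(153 + n(7, 6))² = (153 - 4)² = 149² = 22201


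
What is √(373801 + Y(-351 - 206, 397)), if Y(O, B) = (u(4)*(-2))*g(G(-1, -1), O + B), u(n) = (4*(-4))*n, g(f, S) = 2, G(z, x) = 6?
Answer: √374057 ≈ 611.60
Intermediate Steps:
u(n) = -16*n
Y(O, B) = 256 (Y(O, B) = (-16*4*(-2))*2 = -64*(-2)*2 = 128*2 = 256)
√(373801 + Y(-351 - 206, 397)) = √(373801 + 256) = √374057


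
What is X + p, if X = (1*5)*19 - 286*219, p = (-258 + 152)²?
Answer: -51303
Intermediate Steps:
p = 11236 (p = (-106)² = 11236)
X = -62539 (X = 5*19 - 62634 = 95 - 62634 = -62539)
X + p = -62539 + 11236 = -51303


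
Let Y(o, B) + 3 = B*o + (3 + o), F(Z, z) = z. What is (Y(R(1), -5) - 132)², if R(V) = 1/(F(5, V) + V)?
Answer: 17956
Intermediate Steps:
R(V) = 1/(2*V) (R(V) = 1/(V + V) = 1/(2*V))
Y(o, B) = o + B*o (Y(o, B) = -3 + (B*o + (3 + o)) = -3 + (3 + o + B*o) = o + B*o)
(Y(R(1), -5) - 132)² = (((½)/1)*(1 - 5) - 132)² = (((½)*1)*(-4) - 132)² = ((½)*(-4) - 132)² = (-2 - 132)² = (-134)² = 17956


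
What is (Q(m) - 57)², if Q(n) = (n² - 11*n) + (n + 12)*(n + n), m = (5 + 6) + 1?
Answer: 281961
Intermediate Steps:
m = 12 (m = 11 + 1 = 12)
Q(n) = n² - 11*n + 2*n*(12 + n) (Q(n) = (n² - 11*n) + (12 + n)*(2*n) = (n² - 11*n) + 2*n*(12 + n) = n² - 11*n + 2*n*(12 + n))
(Q(m) - 57)² = (12*(13 + 3*12) - 57)² = (12*(13 + 36) - 57)² = (12*49 - 57)² = (588 - 57)² = 531² = 281961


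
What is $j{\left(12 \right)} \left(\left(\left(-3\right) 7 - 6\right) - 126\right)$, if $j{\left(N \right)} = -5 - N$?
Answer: $2601$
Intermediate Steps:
$j{\left(12 \right)} \left(\left(\left(-3\right) 7 - 6\right) - 126\right) = \left(-5 - 12\right) \left(\left(\left(-3\right) 7 - 6\right) - 126\right) = \left(-5 - 12\right) \left(\left(-21 - 6\right) - 126\right) = - 17 \left(-27 - 126\right) = \left(-17\right) \left(-153\right) = 2601$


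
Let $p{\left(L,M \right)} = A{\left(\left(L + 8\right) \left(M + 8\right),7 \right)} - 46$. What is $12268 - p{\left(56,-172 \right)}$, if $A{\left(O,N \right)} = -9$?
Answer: $12323$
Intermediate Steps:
$p{\left(L,M \right)} = -55$ ($p{\left(L,M \right)} = -9 - 46 = -55$)
$12268 - p{\left(56,-172 \right)} = 12268 - -55 = 12268 + 55 = 12323$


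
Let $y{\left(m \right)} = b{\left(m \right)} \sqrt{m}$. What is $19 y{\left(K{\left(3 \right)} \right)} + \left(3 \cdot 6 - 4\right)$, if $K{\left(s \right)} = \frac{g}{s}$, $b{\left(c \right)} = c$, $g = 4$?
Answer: $14 + \frac{152 \sqrt{3}}{9} \approx 43.252$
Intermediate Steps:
$K{\left(s \right)} = \frac{4}{s}$
$y{\left(m \right)} = m^{\frac{3}{2}}$ ($y{\left(m \right)} = m \sqrt{m} = m^{\frac{3}{2}}$)
$19 y{\left(K{\left(3 \right)} \right)} + \left(3 \cdot 6 - 4\right) = 19 \left(\frac{4}{3}\right)^{\frac{3}{2}} + \left(3 \cdot 6 - 4\right) = 19 \left(4 \cdot \frac{1}{3}\right)^{\frac{3}{2}} + \left(18 - 4\right) = 19 \left(\frac{4}{3}\right)^{\frac{3}{2}} + 14 = 19 \frac{8 \sqrt{3}}{9} + 14 = \frac{152 \sqrt{3}}{9} + 14 = 14 + \frac{152 \sqrt{3}}{9}$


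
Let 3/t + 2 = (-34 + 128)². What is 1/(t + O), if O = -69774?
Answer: -8834/616383513 ≈ -1.4332e-5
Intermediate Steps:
t = 3/8834 (t = 3/(-2 + (-34 + 128)²) = 3/(-2 + 94²) = 3/(-2 + 8836) = 3/8834 ≈ 0.00033960)
1/(t + O) = 1/(3/8834 - 69774) = 1/(-616383513/8834) = -8834/616383513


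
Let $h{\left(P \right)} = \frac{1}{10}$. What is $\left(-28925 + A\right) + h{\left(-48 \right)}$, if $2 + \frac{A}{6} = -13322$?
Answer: $- \frac{1088689}{10} \approx -1.0887 \cdot 10^{5}$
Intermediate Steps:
$A = -79944$ ($A = -12 + 6 \left(-13322\right) = -12 - 79932 = -79944$)
$h{\left(P \right)} = \frac{1}{10}$
$\left(-28925 + A\right) + h{\left(-48 \right)} = \left(-28925 - 79944\right) + \frac{1}{10} = -108869 + \frac{1}{10} = - \frac{1088689}{10}$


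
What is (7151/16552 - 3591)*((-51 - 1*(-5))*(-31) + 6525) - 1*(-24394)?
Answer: -472132755543/16552 ≈ -2.8524e+7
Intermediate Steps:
(7151/16552 - 3591)*((-51 - 1*(-5))*(-31) + 6525) - 1*(-24394) = (7151*(1/16552) - 3591)*((-51 + 5)*(-31) + 6525) + 24394 = (7151/16552 - 3591)*(-46*(-31) + 6525) + 24394 = -59431081*(1426 + 6525)/16552 + 24394 = -59431081/16552*7951 + 24394 = -472536525031/16552 + 24394 = -472132755543/16552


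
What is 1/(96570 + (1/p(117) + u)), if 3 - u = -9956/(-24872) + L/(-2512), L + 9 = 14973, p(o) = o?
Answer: 228436884/22062106510075 ≈ 1.0354e-5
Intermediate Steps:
L = 14964 (L = -9 + 14973 = 14964)
u = 16706579/1952452 (u = 3 - (-9956/(-24872) + 14964/(-2512)) = 3 - (-9956*(-1/24872) + 14964*(-1/2512)) = 3 - (2489/6218 - 3741/628) = 3 - 1*(-10849223/1952452) = 3 + 10849223/1952452 = 16706579/1952452 ≈ 8.5567)
1/(96570 + (1/p(117) + u)) = 1/(96570 + (1/117 + 16706579/1952452)) = 1/(96570 + 1956622195/228436884) = 1/(22062106510075/228436884) = 228436884/22062106510075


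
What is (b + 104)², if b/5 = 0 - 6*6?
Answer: 5776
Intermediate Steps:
b = -180 (b = 5*(0 - 6*6) = 5*(0 - 36) = 5*(-36) = -180)
(b + 104)² = (-180 + 104)² = (-76)² = 5776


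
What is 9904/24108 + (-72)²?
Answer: 31246444/6027 ≈ 5184.4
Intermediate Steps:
9904/24108 + (-72)² = 9904*(1/24108) + 5184 = 2476/6027 + 5184 = 31246444/6027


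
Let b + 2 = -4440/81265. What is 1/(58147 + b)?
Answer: 16253/945029797 ≈ 1.7198e-5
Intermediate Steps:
b = -33394/16253 (b = -2 - 4440/81265 = -2 - 4440*1/81265 = -2 - 888/16253 = -33394/16253 ≈ -2.0546)
1/(58147 + b) = 1/(58147 - 33394/16253) = 1/(945029797/16253) = 16253/945029797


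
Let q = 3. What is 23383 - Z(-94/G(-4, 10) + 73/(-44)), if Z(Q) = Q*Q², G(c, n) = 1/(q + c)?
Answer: -65080020575/85184 ≈ -7.6399e+5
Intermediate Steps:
G(c, n) = 1/(3 + c)
Z(Q) = Q³
23383 - Z(-94/G(-4, 10) + 73/(-44)) = 23383 - (-94/(1/(3 - 4)) + 73/(-44))³ = 23383 - (-94/(1/(-1)) + 73*(-1/44))³ = 23383 - (-94/(-1) - 73/44)³ = 23383 - (-94*(-1) - 73/44)³ = 23383 - (94 - 73/44)³ = 23383 - (4063/44)³ = 23383 - 1*67071878047/85184 = 23383 - 67071878047/85184 = -65080020575/85184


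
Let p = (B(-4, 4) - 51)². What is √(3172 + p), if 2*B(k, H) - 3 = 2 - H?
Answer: √22889/2 ≈ 75.646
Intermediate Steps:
B(k, H) = 5/2 - H/2 (B(k, H) = 3/2 + (2 - H)/2 = 3/2 + (1 - H/2) = 5/2 - H/2)
p = 10201/4 (p = ((5/2 - ½*4) - 51)² = ((5/2 - 2) - 51)² = (½ - 51)² = (-101/2)² = 10201/4 ≈ 2550.3)
√(3172 + p) = √(3172 + 10201/4) = √(22889/4) = √22889/2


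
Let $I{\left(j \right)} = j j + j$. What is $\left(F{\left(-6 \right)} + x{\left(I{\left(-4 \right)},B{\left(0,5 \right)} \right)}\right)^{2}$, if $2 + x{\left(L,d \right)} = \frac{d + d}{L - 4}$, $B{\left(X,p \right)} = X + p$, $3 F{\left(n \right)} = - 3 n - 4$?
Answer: $\frac{2209}{144} \approx 15.34$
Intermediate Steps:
$I{\left(j \right)} = j + j^{2}$ ($I{\left(j \right)} = j^{2} + j = j + j^{2}$)
$F{\left(n \right)} = - \frac{4}{3} - n$ ($F{\left(n \right)} = \frac{- 3 n - 4}{3} = \frac{-4 - 3 n}{3} = - \frac{4}{3} - n$)
$x{\left(L,d \right)} = -2 + \frac{2 d}{-4 + L}$ ($x{\left(L,d \right)} = -2 + \frac{d + d}{L - 4} = -2 + \frac{2 d}{-4 + L}$)
$\left(F{\left(-6 \right)} + x{\left(I{\left(-4 \right)},B{\left(0,5 \right)} \right)}\right)^{2} = \left(\left(- \frac{4}{3} - -6\right) + \frac{2 \left(4 + \left(0 + 5\right) - - 4 \left(1 - 4\right)\right)}{-4 - 4 \left(1 - 4\right)}\right)^{2} = \left(\left(- \frac{4}{3} + 6\right) + \frac{2 \left(4 + 5 - \left(-4\right) \left(-3\right)\right)}{-4 - -12}\right)^{2} = \left(\frac{14}{3} + \frac{2 \left(4 + 5 - 12\right)}{-4 + 12}\right)^{2} = \left(\frac{14}{3} + \frac{2 \left(4 + 5 - 12\right)}{8}\right)^{2} = \left(\frac{14}{3} + 2 \cdot \frac{1}{8} \left(-3\right)\right)^{2} = \left(\frac{14}{3} - \frac{3}{4}\right)^{2} = \left(\frac{47}{12}\right)^{2} = \frac{2209}{144}$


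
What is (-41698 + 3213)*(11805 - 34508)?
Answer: 873724955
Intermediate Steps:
(-41698 + 3213)*(11805 - 34508) = -38485*(-22703) = 873724955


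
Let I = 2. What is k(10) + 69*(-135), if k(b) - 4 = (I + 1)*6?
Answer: -9293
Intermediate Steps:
k(b) = 22 (k(b) = 4 + (2 + 1)*6 = 4 + 3*6 = 4 + 18 = 22)
k(10) + 69*(-135) = 22 + 69*(-135) = 22 - 9315 = -9293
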